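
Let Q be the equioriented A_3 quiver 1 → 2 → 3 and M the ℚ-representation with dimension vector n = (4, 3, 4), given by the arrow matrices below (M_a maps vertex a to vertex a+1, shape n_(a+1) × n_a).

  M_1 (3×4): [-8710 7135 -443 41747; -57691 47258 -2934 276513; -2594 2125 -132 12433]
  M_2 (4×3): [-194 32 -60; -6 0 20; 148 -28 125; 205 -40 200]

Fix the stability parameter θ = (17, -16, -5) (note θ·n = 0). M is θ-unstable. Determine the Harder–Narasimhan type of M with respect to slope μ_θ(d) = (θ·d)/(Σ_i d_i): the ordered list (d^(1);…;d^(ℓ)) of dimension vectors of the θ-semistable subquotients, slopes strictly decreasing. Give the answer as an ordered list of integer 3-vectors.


Interval decomposition of M: I[1,1], I[1,2], I[1,3]^2, I[3,3]^2.
HN type (ℓ=4): μ^(1)=17; μ^(2)=1/2; μ^(3)=-4/3; μ^(4)=-5

((1, 0, 0); (1, 1, 0); (2, 2, 2); (0, 0, 2))


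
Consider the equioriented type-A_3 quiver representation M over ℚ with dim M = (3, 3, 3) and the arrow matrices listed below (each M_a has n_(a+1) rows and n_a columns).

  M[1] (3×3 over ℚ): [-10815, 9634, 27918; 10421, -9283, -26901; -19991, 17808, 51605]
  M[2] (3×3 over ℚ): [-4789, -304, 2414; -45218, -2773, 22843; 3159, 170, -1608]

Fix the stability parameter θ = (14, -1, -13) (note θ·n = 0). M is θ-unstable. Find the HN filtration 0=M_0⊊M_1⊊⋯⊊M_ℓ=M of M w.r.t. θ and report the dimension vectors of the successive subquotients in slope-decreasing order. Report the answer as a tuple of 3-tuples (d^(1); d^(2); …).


Via rank(M_{q-1}∘⋯∘M_p): M ≅ I[1,2], I[1,3]^2, I[3,3].
μ_θ-semistable layers: μ^(1)=13/2; μ^(2)=0; μ^(3)=-13

((1, 1, 0); (2, 2, 2); (0, 0, 1))


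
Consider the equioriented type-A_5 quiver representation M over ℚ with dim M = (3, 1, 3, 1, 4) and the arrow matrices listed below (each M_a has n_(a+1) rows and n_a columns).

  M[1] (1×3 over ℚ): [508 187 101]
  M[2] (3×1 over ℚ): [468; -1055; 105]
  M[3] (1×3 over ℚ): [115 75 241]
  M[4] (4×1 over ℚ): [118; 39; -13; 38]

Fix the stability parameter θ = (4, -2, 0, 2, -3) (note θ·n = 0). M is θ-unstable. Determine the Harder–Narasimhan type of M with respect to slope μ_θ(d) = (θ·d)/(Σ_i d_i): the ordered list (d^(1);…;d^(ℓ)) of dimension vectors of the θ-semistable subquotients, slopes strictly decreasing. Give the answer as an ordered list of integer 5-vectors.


Interval decomposition of M: I[1,1]^2, I[1,3], I[3,3], I[3,5], I[5,5]^3.
HN type (ℓ=5): μ^(1)=4; μ^(2)=2/3; μ^(3)=0; μ^(4)=-1/3; μ^(5)=-3

((2, 0, 0, 0, 0); (1, 1, 1, 0, 0); (0, 0, 1, 0, 0); (0, 0, 1, 1, 1); (0, 0, 0, 0, 3))


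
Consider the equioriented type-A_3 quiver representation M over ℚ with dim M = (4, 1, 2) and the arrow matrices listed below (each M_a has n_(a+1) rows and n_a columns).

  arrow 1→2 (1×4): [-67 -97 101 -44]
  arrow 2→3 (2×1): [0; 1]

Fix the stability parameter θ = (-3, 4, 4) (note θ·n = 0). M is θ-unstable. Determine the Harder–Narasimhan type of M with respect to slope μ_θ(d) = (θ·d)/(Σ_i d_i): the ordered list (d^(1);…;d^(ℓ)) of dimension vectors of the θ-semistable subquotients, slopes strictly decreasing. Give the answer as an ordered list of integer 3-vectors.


Interval decomposition of M: I[1,1]^3, I[1,3], I[3,3].
HN type (ℓ=2): μ^(1)=4; μ^(2)=-3

((0, 1, 2); (4, 0, 0))


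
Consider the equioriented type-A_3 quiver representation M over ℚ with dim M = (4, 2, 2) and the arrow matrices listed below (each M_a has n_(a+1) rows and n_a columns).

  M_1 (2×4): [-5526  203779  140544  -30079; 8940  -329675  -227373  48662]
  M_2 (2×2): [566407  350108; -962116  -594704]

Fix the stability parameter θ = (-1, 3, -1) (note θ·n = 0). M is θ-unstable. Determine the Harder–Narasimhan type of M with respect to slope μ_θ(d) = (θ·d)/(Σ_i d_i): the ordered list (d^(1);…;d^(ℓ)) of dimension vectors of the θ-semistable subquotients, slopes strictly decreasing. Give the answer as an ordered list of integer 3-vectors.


Interval decomposition of M: I[1,1]^2, I[1,2], I[1,3], I[3,3].
HN type (ℓ=3): μ^(1)=3; μ^(2)=1; μ^(3)=-1

((0, 1, 0); (0, 1, 1); (4, 0, 1))


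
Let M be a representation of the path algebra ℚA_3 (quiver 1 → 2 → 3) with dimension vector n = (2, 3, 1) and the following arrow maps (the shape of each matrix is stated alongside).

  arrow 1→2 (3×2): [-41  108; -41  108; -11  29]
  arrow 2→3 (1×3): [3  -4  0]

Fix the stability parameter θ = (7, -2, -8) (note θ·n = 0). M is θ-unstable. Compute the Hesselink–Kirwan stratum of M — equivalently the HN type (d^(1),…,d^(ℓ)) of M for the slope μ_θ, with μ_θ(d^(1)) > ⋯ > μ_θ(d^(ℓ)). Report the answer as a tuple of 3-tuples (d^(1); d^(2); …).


Barcode: M ≅ I[1,2], I[1,3], I[2,2]. HN layers by μ_θ (3 steps, strictly decreasing):
  μ^(1)=5/2; μ^(2)=-1; μ^(3)=-2

((1, 1, 0); (1, 1, 1); (0, 1, 0))


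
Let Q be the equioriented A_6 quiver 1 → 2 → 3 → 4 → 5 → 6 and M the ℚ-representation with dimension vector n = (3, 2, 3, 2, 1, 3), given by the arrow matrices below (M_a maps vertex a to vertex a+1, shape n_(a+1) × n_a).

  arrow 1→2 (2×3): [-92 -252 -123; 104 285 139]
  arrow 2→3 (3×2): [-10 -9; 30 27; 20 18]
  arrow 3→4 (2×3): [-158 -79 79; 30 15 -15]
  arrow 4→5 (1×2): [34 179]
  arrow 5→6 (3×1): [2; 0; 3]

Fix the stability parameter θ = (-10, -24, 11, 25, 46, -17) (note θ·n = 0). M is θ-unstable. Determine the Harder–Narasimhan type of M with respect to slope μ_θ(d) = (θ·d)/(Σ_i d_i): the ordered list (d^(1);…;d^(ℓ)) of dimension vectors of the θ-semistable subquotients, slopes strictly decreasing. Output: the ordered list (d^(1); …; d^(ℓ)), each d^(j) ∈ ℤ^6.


Barcode: M ≅ I[1,1], I[1,2], I[1,6], I[3,3]^2, I[4,4], I[6,6]^2. HN layers by μ_θ (5 steps, strictly decreasing):
  μ^(1)=25; μ^(2)=18; μ^(3)=11; μ^(4)=-10; μ^(5)=-17

((0, 0, 0, 1, 0, 0); (0, 0, 0, 1, 1, 1); (0, 0, 3, 0, 0, 0); (1, 0, 0, 0, 0, 0); (2, 2, 0, 0, 0, 2))


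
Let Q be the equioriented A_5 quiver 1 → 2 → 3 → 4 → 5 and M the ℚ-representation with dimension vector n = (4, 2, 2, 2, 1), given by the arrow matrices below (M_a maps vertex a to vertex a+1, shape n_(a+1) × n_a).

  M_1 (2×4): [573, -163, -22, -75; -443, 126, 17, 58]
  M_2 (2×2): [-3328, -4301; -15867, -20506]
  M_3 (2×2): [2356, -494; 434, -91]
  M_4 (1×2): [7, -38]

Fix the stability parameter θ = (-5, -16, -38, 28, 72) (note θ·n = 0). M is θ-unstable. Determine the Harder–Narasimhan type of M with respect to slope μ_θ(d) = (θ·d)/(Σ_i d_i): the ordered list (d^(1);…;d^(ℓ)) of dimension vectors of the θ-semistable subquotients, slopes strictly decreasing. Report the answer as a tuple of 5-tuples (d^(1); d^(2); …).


Barcode: M ≅ I[1,1]^2, I[1,3], I[1,4], I[4,5]. HN layers by μ_θ (4 steps, strictly decreasing):
  μ^(1)=72; μ^(2)=28; μ^(3)=-5; μ^(4)=-59/3

((0, 0, 0, 0, 1); (0, 0, 0, 2, 0); (2, 0, 0, 0, 0); (2, 2, 2, 0, 0))


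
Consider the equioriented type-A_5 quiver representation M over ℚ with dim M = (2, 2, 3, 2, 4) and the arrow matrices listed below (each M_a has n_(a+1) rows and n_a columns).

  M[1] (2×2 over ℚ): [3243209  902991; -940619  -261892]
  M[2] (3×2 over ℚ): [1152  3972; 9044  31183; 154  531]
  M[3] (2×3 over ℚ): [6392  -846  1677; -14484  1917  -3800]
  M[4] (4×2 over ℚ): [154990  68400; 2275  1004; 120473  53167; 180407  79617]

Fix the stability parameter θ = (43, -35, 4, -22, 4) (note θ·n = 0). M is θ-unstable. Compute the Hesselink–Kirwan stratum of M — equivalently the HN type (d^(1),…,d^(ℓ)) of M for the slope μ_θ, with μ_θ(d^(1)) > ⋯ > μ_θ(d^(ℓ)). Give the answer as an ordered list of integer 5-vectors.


Via rank(M_{q-1}∘⋯∘M_p): M ≅ I[1,5]^2, I[3,3], I[5,5]^2.
μ_θ-semistable layers: μ^(1)=4; μ^(2)=-5/2

((0, 0, 1, 0, 4); (2, 2, 2, 2, 0))


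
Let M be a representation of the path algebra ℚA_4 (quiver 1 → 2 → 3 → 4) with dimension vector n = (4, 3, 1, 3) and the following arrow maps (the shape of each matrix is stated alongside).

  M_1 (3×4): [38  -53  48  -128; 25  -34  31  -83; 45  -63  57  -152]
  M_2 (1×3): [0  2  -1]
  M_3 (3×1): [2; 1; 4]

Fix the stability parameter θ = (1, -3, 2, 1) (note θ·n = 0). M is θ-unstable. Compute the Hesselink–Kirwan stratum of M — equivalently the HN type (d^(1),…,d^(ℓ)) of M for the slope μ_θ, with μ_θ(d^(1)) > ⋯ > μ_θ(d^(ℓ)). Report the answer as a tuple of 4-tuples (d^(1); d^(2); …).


Via rank(M_{q-1}∘⋯∘M_p): M ≅ I[1,1], I[1,2]^2, I[1,4], I[4,4]^2.
μ_θ-semistable layers: μ^(1)=3/2; μ^(2)=1; μ^(3)=-1

((0, 0, 1, 1); (1, 0, 0, 2); (3, 3, 0, 0))


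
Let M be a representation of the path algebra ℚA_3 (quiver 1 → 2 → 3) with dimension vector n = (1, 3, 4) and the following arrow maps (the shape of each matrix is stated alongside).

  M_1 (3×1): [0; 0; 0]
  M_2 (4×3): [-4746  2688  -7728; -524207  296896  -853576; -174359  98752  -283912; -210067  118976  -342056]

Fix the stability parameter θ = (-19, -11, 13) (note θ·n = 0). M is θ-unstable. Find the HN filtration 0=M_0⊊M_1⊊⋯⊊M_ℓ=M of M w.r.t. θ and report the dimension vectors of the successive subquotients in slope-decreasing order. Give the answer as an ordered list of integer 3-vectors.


Interval decomposition of M: I[1,1], I[2,2]^2, I[2,3], I[3,3]^3.
HN type (ℓ=3): μ^(1)=13; μ^(2)=-11; μ^(3)=-19

((0, 0, 4); (0, 3, 0); (1, 0, 0))


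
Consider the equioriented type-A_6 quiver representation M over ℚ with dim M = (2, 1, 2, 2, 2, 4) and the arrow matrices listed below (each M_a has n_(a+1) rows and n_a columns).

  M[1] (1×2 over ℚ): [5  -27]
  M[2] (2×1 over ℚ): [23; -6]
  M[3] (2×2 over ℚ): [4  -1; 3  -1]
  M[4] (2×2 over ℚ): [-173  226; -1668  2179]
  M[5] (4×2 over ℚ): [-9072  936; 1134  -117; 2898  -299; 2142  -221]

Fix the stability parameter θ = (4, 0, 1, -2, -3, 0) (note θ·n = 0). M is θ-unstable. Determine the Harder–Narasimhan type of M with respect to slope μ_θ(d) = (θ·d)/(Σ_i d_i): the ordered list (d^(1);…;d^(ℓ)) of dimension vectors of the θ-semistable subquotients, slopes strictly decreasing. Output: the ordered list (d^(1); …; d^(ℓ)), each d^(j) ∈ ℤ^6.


Via rank(M_{q-1}∘⋯∘M_p): M ≅ I[1,1], I[1,6], I[3,5], I[6,6]^3.
μ_θ-semistable layers: μ^(1)=4; μ^(2)=0; μ^(3)=-4/3

((1, 0, 0, 0, 0, 0); (1, 1, 1, 1, 1, 4); (0, 0, 1, 1, 1, 0))


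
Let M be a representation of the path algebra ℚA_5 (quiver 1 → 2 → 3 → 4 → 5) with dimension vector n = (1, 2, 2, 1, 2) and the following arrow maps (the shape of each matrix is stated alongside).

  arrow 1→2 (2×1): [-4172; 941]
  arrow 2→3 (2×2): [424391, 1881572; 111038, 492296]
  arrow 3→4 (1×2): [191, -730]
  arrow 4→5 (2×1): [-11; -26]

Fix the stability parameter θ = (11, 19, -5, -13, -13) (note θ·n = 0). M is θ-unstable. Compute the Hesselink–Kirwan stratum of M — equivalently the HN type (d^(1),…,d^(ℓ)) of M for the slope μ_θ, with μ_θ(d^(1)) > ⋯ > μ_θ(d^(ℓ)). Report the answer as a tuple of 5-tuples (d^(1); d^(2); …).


Barcode: M ≅ I[1,2], I[2,5], I[3,3], I[5,5]. HN layers by μ_θ (5 steps, strictly decreasing):
  μ^(1)=19; μ^(2)=11; μ^(3)=-3; μ^(4)=-5; μ^(5)=-13

((0, 1, 0, 0, 0); (1, 0, 0, 0, 0); (0, 1, 1, 1, 1); (0, 0, 1, 0, 0); (0, 0, 0, 0, 1))


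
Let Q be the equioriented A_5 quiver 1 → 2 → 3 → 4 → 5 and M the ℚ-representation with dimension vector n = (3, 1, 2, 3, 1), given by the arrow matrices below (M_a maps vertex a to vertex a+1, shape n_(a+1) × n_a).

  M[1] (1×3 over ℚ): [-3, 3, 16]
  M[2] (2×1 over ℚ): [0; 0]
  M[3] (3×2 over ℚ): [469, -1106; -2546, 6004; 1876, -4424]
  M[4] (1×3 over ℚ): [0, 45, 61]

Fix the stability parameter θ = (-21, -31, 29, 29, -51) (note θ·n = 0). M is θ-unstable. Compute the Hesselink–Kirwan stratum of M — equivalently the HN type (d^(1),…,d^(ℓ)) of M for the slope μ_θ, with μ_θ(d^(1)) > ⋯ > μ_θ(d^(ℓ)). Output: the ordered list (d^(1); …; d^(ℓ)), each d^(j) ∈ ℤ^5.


Barcode: M ≅ I[1,1]^2, I[1,2], I[3,3], I[3,5], I[4,4]^2. HN layers by μ_θ (4 steps, strictly decreasing):
  μ^(1)=29; μ^(2)=7/3; μ^(3)=-21; μ^(4)=-26

((0, 0, 1, 2, 0); (0, 0, 1, 1, 1); (2, 0, 0, 0, 0); (1, 1, 0, 0, 0))


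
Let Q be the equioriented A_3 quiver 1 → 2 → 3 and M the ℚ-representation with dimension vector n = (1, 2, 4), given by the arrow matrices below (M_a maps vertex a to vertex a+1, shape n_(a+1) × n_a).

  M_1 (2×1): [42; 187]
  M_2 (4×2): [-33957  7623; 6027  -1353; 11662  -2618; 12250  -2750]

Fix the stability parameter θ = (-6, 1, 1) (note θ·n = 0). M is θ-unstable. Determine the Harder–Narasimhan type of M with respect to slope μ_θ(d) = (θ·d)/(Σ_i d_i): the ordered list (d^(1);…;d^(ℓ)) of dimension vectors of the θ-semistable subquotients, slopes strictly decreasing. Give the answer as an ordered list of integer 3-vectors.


Interval decomposition of M: I[1,3], I[2,2], I[3,3]^3.
HN type (ℓ=2): μ^(1)=1; μ^(2)=-6

((0, 2, 4); (1, 0, 0))


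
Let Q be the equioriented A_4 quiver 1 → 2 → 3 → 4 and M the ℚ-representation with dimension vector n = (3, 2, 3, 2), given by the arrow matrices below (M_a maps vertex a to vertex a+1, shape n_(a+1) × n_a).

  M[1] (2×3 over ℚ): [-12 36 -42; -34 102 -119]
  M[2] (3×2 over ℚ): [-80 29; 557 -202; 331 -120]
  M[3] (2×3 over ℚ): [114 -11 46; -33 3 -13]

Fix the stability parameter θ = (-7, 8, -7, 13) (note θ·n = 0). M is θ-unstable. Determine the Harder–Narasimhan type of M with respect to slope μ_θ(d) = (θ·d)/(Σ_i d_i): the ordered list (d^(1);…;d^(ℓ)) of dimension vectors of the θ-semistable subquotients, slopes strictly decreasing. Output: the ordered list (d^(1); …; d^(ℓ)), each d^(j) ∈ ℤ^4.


Barcode: M ≅ I[1,1]^2, I[1,4], I[2,4], I[3,3]. HN layers by μ_θ (3 steps, strictly decreasing):
  μ^(1)=13; μ^(2)=1/2; μ^(3)=-7

((0, 0, 0, 2); (0, 2, 2, 0); (3, 0, 1, 0))


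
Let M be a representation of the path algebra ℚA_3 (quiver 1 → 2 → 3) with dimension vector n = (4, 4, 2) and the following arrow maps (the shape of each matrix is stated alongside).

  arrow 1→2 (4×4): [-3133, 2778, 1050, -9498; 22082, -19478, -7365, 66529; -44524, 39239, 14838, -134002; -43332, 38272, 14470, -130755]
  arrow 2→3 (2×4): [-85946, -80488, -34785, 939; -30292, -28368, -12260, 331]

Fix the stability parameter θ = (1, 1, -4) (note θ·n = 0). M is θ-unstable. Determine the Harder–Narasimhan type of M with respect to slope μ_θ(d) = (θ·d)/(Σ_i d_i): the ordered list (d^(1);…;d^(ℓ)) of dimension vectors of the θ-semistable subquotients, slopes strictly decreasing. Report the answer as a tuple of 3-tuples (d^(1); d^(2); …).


Barcode: M ≅ I[1,2]^2, I[1,3]^2. HN layers by μ_θ (2 steps, strictly decreasing):
  μ^(1)=1; μ^(2)=-2/3

((2, 2, 0); (2, 2, 2))


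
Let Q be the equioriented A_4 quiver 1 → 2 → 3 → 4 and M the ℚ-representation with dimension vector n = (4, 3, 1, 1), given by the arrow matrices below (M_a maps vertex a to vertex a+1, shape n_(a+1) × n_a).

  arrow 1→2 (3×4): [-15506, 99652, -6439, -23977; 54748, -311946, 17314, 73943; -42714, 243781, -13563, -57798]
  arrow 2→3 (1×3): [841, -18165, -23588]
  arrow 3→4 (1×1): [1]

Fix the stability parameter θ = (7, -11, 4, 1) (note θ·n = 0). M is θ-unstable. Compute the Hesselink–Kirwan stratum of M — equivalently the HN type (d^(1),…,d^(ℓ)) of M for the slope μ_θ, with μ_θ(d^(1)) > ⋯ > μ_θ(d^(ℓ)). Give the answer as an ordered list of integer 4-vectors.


Barcode: M ≅ I[1,1], I[1,2]^2, I[1,4]. HN layers by μ_θ (3 steps, strictly decreasing):
  μ^(1)=7; μ^(2)=5/2; μ^(3)=-2

((1, 0, 0, 0); (0, 0, 1, 1); (3, 3, 0, 0))


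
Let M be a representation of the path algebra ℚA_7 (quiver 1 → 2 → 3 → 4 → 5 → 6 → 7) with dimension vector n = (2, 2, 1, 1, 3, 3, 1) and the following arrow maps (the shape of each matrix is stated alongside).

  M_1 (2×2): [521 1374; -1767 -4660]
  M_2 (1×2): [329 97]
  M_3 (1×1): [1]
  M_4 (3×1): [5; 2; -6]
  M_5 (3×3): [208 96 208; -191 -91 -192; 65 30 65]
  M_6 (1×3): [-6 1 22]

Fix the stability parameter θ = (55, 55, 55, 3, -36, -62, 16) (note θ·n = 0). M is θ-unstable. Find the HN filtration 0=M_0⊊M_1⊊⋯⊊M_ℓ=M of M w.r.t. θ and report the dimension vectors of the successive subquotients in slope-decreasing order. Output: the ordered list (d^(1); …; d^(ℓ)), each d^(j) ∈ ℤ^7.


Interval decomposition of M: I[1,2], I[1,7], I[5,5], I[5,6], I[6,6].
HN type (ℓ=6): μ^(1)=55; μ^(2)=16; μ^(3)=35/3; μ^(4)=-36; μ^(5)=-49; μ^(6)=-62

((1, 1, 0, 0, 0, 0, 0); (0, 0, 0, 0, 0, 0, 1); (1, 1, 1, 1, 1, 1, 0); (0, 0, 0, 0, 1, 0, 0); (0, 0, 0, 0, 1, 1, 0); (0, 0, 0, 0, 0, 1, 0))


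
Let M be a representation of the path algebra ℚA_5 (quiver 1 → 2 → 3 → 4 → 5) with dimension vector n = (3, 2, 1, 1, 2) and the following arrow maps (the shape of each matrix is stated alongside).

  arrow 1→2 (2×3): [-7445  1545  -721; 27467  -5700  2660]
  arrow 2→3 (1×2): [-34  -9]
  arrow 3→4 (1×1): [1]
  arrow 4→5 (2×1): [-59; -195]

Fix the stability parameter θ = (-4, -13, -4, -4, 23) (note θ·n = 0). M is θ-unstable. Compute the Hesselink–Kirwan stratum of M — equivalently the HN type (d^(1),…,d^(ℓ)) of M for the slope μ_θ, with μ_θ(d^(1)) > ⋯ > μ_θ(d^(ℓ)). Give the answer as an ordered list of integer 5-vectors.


Interval decomposition of M: I[1,1], I[1,2], I[1,5], I[5,5].
HN type (ℓ=3): μ^(1)=23; μ^(2)=-4; μ^(3)=-17/2

((0, 0, 0, 0, 2); (1, 0, 1, 1, 0); (2, 2, 0, 0, 0))


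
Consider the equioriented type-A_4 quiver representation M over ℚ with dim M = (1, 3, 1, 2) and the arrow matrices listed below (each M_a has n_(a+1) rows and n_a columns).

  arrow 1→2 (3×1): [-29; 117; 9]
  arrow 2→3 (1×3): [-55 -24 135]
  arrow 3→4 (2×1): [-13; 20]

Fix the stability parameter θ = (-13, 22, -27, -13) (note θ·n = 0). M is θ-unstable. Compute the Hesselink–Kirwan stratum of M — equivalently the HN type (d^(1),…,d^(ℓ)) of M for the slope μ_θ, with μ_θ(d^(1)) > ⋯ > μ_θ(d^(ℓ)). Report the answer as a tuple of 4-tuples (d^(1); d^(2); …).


Via rank(M_{q-1}∘⋯∘M_p): M ≅ I[1,4], I[2,2]^2, I[4,4].
μ_θ-semistable layers: μ^(1)=22; μ^(2)=-6; μ^(3)=-13

((0, 2, 0, 0); (0, 1, 1, 1); (1, 0, 0, 1))


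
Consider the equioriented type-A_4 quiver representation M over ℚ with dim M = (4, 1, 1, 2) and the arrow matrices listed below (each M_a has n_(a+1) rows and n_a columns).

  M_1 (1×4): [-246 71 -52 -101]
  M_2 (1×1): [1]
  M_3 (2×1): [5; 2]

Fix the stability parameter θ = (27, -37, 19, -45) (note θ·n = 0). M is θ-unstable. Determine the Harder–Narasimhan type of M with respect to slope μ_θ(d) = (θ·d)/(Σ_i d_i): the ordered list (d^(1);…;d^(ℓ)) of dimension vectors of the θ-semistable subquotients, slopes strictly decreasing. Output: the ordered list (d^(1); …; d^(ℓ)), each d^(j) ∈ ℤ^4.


Interval decomposition of M: I[1,1]^3, I[1,4], I[4,4].
HN type (ℓ=3): μ^(1)=27; μ^(2)=-9; μ^(3)=-45

((3, 0, 0, 0); (1, 1, 1, 1); (0, 0, 0, 1))


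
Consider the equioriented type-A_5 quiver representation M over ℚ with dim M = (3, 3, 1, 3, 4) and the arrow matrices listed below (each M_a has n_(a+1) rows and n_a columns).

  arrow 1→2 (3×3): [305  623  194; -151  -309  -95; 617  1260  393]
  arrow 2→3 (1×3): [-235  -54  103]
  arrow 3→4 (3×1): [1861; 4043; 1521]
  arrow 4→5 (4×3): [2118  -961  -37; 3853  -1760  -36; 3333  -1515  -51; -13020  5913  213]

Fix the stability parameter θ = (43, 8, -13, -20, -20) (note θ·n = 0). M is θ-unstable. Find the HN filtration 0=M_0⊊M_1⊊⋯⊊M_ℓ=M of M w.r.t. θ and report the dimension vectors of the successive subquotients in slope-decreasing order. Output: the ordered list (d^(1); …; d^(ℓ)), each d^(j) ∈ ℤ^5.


Barcode: M ≅ I[1,2]^2, I[1,5], I[4,4], I[4,5], I[5,5]^2. HN layers by μ_θ (3 steps, strictly decreasing):
  μ^(1)=51/2; μ^(2)=-2/5; μ^(3)=-20

((2, 2, 0, 0, 0); (1, 1, 1, 1, 1); (0, 0, 0, 2, 3))


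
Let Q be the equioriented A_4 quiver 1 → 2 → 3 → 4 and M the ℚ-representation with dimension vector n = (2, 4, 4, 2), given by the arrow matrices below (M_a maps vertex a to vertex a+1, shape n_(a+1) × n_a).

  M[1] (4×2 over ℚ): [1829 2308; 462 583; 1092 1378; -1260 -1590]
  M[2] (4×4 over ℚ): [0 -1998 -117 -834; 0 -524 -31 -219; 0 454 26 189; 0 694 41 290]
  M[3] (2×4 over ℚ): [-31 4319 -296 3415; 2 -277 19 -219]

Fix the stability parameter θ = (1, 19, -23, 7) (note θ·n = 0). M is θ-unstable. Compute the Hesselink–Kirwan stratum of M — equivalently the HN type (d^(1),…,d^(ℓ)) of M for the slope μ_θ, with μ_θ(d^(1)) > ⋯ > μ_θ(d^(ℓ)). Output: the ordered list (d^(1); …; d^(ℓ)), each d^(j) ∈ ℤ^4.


Via rank(M_{q-1}∘⋯∘M_p): M ≅ I[1,2]^2, I[2,3], I[2,4], I[3,3], I[3,4].
μ_θ-semistable layers: μ^(1)=19; μ^(2)=7; μ^(3)=1; μ^(4)=-2; μ^(5)=-23

((0, 2, 0, 0); (0, 0, 0, 2); (2, 0, 0, 0); (0, 2, 2, 0); (0, 0, 2, 0))


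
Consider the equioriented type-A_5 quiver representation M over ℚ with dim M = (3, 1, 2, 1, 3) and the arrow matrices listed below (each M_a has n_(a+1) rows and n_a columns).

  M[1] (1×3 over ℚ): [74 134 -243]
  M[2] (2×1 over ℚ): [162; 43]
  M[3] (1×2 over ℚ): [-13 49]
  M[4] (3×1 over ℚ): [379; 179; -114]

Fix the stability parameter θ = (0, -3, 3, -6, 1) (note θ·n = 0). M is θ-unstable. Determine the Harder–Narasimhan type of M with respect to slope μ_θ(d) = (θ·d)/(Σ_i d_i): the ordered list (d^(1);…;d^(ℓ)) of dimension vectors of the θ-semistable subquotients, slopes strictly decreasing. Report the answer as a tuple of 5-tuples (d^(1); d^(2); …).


Via rank(M_{q-1}∘⋯∘M_p): M ≅ I[1,1]^2, I[1,5], I[3,3], I[5,5]^2.
μ_θ-semistable layers: μ^(1)=3; μ^(2)=1; μ^(3)=0; μ^(4)=-3/2

((0, 0, 1, 0, 0); (0, 0, 0, 0, 3); (2, 0, 0, 0, 0); (1, 1, 1, 1, 0))


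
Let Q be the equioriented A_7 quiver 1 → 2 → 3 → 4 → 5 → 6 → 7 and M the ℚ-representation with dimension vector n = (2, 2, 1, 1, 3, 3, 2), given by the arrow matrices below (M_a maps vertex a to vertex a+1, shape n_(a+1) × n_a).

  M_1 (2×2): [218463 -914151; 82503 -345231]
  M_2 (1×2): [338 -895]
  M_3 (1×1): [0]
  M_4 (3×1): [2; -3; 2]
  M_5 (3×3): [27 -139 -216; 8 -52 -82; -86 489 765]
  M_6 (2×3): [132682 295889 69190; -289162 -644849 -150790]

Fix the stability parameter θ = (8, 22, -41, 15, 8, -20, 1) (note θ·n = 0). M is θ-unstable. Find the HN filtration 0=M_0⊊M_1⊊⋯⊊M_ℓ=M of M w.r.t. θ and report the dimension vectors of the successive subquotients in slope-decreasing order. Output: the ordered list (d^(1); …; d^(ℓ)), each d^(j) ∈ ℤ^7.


Via rank(M_{q-1}∘⋯∘M_p): M ≅ I[1,1], I[1,3], I[2,2], I[4,6], I[5,6], I[5,7], I[7,7].
μ_θ-semistable layers: μ^(1)=22; μ^(2)=8; μ^(3)=1; μ^(4)=-11/3; μ^(5)=-6

((0, 1, 0, 0, 0, 0, 0); (1, 0, 0, 0, 0, 0, 0); (0, 0, 0, 1, 1, 1, 2); (1, 1, 1, 0, 0, 0, 0); (0, 0, 0, 0, 2, 2, 0))


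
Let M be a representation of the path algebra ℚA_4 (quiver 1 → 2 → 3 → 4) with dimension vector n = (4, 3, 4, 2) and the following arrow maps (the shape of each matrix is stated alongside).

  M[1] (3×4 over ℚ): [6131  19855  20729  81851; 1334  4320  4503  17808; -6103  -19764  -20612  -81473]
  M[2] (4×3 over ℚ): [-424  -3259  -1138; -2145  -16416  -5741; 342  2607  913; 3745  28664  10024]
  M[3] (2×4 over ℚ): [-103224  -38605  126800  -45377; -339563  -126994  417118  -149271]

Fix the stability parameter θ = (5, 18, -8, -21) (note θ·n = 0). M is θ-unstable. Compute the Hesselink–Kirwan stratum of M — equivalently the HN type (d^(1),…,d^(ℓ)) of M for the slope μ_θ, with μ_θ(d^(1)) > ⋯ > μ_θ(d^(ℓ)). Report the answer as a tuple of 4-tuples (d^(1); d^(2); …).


Barcode: M ≅ I[1,1], I[1,3], I[1,4]^2, I[3,3]. HN layers by μ_θ (3 steps, strictly decreasing):
  μ^(1)=5; μ^(2)=-3/2; μ^(3)=-8

((2, 1, 1, 0); (2, 2, 2, 2); (0, 0, 1, 0))


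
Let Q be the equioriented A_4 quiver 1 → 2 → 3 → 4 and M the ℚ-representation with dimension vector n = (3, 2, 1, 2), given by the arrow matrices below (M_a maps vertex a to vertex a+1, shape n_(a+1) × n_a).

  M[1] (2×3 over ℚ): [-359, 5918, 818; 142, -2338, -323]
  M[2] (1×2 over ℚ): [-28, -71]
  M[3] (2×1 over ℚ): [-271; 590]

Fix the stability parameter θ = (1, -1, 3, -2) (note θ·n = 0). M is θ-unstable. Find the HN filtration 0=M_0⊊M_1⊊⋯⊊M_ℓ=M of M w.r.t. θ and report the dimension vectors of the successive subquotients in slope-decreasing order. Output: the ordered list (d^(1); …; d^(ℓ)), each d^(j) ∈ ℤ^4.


Interval decomposition of M: I[1,1], I[1,2], I[1,4], I[4,4].
HN type (ℓ=4): μ^(1)=1; μ^(2)=1/2; μ^(3)=0; μ^(4)=-2

((1, 0, 0, 0); (0, 0, 1, 1); (2, 2, 0, 0); (0, 0, 0, 1))


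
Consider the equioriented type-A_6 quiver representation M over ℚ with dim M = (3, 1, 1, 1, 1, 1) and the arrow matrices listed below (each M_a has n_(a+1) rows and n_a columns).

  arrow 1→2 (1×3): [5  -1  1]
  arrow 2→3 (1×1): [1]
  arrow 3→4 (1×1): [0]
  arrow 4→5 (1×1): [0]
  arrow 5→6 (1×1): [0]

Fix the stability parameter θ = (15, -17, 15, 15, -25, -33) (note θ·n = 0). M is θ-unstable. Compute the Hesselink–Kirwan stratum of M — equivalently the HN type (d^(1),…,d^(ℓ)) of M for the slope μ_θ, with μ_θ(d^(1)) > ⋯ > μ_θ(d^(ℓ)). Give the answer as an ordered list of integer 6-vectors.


Barcode: M ≅ I[1,1]^2, I[1,3], I[4,4], I[5,5], I[6,6]. HN layers by μ_θ (4 steps, strictly decreasing):
  μ^(1)=15; μ^(2)=-1; μ^(3)=-25; μ^(4)=-33

((2, 0, 1, 1, 0, 0); (1, 1, 0, 0, 0, 0); (0, 0, 0, 0, 1, 0); (0, 0, 0, 0, 0, 1))


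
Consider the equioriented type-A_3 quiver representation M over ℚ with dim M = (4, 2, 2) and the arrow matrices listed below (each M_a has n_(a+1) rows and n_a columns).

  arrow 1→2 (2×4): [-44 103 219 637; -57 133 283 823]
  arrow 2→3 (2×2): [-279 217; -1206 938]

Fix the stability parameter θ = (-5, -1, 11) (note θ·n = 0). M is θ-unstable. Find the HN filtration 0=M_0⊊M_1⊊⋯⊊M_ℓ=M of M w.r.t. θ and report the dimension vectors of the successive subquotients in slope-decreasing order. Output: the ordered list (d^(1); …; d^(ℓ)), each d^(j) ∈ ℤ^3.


Barcode: M ≅ I[1,1]^2, I[1,2], I[1,3], I[3,3]. HN layers by μ_θ (3 steps, strictly decreasing):
  μ^(1)=11; μ^(2)=-1; μ^(3)=-5

((0, 0, 2); (0, 2, 0); (4, 0, 0))


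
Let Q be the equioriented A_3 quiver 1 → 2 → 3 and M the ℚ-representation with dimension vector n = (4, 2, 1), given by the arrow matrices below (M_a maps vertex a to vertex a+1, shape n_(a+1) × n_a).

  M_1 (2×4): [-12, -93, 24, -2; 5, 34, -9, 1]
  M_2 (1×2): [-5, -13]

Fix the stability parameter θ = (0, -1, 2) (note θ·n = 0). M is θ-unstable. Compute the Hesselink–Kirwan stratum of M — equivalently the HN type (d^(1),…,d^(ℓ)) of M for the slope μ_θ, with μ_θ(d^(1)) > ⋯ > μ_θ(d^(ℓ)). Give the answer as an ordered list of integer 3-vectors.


Via rank(M_{q-1}∘⋯∘M_p): M ≅ I[1,1]^2, I[1,2], I[1,3].
μ_θ-semistable layers: μ^(1)=2; μ^(2)=0; μ^(3)=-1/2

((0, 0, 1); (2, 0, 0); (2, 2, 0))


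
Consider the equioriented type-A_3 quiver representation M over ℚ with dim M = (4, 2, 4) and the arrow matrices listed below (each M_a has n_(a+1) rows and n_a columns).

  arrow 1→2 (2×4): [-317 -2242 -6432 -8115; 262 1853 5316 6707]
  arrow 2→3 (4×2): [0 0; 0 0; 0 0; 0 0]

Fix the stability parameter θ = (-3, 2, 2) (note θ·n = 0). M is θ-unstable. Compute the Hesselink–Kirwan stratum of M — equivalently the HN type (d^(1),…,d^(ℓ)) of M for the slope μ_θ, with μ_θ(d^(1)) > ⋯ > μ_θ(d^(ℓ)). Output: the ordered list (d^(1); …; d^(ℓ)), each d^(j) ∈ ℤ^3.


Via rank(M_{q-1}∘⋯∘M_p): M ≅ I[1,1]^2, I[1,2]^2, I[3,3]^4.
μ_θ-semistable layers: μ^(1)=2; μ^(2)=-3

((0, 2, 4); (4, 0, 0))


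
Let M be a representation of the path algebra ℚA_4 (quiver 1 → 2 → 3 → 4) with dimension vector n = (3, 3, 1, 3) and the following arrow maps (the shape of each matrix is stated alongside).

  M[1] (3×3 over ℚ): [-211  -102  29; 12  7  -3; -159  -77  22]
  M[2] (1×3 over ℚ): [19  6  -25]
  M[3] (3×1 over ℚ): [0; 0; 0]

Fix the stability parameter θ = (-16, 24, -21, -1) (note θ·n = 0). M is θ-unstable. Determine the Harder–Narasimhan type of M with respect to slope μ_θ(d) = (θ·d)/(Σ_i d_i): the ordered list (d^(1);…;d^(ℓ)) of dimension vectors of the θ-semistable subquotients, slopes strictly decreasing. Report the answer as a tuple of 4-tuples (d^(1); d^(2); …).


Interval decomposition of M: I[1,2]^2, I[1,3], I[4,4]^3.
HN type (ℓ=4): μ^(1)=24; μ^(2)=3/2; μ^(3)=-1; μ^(4)=-16

((0, 2, 0, 0); (0, 1, 1, 0); (0, 0, 0, 3); (3, 0, 0, 0))


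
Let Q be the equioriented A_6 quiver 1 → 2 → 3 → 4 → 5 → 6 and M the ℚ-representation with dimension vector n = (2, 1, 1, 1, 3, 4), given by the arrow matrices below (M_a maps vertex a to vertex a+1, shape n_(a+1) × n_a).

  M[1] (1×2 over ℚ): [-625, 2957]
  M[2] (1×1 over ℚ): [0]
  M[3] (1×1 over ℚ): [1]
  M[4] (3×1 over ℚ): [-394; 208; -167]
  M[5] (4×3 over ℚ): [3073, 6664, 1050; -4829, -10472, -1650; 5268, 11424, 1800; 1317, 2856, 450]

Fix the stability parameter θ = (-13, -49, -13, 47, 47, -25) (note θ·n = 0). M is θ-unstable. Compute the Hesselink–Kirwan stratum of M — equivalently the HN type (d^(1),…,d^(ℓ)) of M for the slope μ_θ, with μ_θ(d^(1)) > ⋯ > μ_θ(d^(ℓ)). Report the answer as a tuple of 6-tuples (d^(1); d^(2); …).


Interval decomposition of M: I[1,1], I[1,2], I[3,5], I[5,5], I[5,6], I[6,6]^3.
HN type (ℓ=5): μ^(1)=47; μ^(2)=11; μ^(3)=-13; μ^(4)=-25; μ^(5)=-31

((0, 0, 0, 1, 2, 0); (0, 0, 0, 0, 1, 1); (1, 0, 1, 0, 0, 0); (0, 0, 0, 0, 0, 3); (1, 1, 0, 0, 0, 0))


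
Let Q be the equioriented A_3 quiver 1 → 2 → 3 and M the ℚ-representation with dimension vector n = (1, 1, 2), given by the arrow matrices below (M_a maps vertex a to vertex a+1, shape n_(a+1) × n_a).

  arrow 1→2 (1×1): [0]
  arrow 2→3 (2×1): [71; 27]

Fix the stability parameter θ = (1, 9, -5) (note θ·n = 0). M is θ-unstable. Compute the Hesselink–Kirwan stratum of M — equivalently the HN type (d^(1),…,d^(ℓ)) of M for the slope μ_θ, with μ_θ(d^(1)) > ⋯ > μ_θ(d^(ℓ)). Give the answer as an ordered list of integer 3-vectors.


Barcode: M ≅ I[1,1], I[2,3], I[3,3]. HN layers by μ_θ (3 steps, strictly decreasing):
  μ^(1)=2; μ^(2)=1; μ^(3)=-5

((0, 1, 1); (1, 0, 0); (0, 0, 1))


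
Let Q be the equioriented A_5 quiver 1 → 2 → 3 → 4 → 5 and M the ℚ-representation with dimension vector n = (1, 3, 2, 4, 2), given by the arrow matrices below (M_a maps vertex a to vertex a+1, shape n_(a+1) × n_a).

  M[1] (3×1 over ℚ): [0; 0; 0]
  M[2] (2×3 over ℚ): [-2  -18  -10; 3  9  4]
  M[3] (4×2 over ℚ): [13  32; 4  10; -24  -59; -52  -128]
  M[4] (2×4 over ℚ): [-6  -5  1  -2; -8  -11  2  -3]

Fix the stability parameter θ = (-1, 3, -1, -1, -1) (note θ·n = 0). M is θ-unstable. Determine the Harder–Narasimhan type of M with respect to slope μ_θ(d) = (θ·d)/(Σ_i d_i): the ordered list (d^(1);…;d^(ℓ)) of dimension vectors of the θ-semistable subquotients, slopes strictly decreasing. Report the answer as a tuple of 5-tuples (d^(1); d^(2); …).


Interval decomposition of M: I[1,1], I[2,2], I[2,4], I[2,5], I[4,4], I[4,5].
HN type (ℓ=4): μ^(1)=3; μ^(2)=1/3; μ^(3)=0; μ^(4)=-1

((0, 1, 0, 0, 0); (0, 1, 1, 1, 0); (0, 1, 1, 1, 1); (1, 0, 0, 2, 1))


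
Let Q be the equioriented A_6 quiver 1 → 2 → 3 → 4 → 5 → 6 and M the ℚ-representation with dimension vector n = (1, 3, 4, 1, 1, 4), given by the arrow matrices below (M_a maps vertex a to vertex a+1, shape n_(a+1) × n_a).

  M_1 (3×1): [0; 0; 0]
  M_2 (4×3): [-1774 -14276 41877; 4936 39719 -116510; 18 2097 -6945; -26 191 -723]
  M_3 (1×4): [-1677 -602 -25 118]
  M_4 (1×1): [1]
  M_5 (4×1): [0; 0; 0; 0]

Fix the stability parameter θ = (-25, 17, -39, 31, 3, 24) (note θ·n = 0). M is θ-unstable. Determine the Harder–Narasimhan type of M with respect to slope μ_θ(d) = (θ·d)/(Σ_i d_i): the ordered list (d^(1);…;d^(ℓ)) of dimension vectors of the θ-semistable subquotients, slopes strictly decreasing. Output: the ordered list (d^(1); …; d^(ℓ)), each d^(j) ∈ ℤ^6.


Barcode: M ≅ I[1,1], I[2,2], I[2,3], I[2,5], I[3,3]^2, I[6,6]^4. HN layers by μ_θ (5 steps, strictly decreasing):
  μ^(1)=24; μ^(2)=17; μ^(3)=-11; μ^(4)=-25; μ^(5)=-39

((0, 0, 0, 0, 0, 4); (0, 1, 0, 1, 1, 0); (0, 2, 2, 0, 0, 0); (1, 0, 0, 0, 0, 0); (0, 0, 2, 0, 0, 0))


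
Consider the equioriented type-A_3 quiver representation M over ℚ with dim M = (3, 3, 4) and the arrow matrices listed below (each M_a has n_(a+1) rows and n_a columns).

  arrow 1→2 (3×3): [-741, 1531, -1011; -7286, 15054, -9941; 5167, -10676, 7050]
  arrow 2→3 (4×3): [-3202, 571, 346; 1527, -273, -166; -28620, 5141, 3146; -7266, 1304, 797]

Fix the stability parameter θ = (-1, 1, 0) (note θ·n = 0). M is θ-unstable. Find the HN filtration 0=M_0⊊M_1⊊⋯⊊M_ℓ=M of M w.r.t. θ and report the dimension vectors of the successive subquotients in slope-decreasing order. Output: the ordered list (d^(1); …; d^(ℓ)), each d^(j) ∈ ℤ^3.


Via rank(M_{q-1}∘⋯∘M_p): M ≅ I[1,3]^3, I[3,3].
μ_θ-semistable layers: μ^(1)=1/2; μ^(2)=0; μ^(3)=-1

((0, 3, 3); (0, 0, 1); (3, 0, 0))


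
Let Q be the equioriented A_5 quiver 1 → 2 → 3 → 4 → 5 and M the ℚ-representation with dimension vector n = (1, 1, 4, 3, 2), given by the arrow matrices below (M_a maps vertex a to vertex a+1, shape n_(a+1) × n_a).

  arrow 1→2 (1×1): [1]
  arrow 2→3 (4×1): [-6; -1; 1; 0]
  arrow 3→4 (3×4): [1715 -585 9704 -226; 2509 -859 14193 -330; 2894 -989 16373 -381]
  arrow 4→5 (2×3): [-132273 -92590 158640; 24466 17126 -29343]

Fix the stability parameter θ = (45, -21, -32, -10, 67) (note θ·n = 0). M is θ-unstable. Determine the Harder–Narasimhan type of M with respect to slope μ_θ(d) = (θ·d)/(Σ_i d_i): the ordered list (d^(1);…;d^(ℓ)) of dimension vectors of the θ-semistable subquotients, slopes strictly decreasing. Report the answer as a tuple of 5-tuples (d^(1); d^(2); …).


Via rank(M_{q-1}∘⋯∘M_p): M ≅ I[1,5], I[3,3], I[3,4], I[3,5].
μ_θ-semistable layers: μ^(1)=67; μ^(2)=-9/2; μ^(3)=-10; μ^(4)=-32

((0, 0, 0, 0, 2); (1, 1, 1, 1, 0); (0, 0, 0, 2, 0); (0, 0, 3, 0, 0))


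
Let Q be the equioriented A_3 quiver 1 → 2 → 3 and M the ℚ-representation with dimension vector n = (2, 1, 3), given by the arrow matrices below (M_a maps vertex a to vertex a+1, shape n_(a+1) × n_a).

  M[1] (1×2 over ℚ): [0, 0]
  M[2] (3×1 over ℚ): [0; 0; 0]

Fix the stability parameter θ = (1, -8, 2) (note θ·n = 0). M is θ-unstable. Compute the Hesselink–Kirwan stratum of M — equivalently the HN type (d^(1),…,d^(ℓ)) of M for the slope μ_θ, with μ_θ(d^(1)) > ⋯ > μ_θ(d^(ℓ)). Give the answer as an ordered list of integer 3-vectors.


Interval decomposition of M: I[1,1]^2, I[2,2], I[3,3]^3.
HN type (ℓ=3): μ^(1)=2; μ^(2)=1; μ^(3)=-8

((0, 0, 3); (2, 0, 0); (0, 1, 0))


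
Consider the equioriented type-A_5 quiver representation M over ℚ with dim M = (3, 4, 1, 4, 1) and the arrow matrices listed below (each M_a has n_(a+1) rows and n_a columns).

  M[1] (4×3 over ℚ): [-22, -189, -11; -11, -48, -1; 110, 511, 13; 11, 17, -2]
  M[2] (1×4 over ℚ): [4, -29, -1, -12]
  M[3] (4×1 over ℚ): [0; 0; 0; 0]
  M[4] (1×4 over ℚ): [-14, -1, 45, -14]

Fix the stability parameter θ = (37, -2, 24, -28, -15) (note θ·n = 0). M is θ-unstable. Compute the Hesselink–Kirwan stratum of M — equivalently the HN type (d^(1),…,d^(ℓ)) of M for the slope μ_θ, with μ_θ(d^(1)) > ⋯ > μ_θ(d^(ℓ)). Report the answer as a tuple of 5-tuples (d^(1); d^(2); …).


Via rank(M_{q-1}∘⋯∘M_p): M ≅ I[1,1], I[1,2], I[1,3], I[2,2]^2, I[4,4]^3, I[4,5].
μ_θ-semistable layers: μ^(1)=37; μ^(2)=24; μ^(3)=35/2; μ^(4)=-2; μ^(5)=-15; μ^(6)=-28

((1, 0, 0, 0, 0); (0, 0, 1, 0, 0); (2, 2, 0, 0, 0); (0, 2, 0, 0, 0); (0, 0, 0, 0, 1); (0, 0, 0, 4, 0))


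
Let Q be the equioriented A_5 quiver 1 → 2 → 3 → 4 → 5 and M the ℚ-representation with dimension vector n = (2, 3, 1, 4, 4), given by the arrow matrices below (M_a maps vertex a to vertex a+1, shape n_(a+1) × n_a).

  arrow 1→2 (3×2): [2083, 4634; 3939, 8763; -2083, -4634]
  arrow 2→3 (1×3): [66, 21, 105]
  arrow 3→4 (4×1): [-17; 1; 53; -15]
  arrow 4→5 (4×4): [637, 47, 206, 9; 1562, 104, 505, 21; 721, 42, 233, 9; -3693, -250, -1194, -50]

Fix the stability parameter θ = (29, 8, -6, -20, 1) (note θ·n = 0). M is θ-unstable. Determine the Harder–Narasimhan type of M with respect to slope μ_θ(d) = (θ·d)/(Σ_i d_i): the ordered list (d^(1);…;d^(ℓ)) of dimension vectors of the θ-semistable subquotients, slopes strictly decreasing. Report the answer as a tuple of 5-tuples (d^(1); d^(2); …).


Interval decomposition of M: I[1,2], I[1,5], I[2,2], I[4,4], I[4,5]^2, I[5,5].
HN type (ℓ=5): μ^(1)=37/2; μ^(2)=8; μ^(3)=12/5; μ^(4)=1; μ^(5)=-20

((1, 1, 0, 0, 0); (0, 1, 0, 0, 0); (1, 1, 1, 1, 1); (0, 0, 0, 0, 3); (0, 0, 0, 3, 0))


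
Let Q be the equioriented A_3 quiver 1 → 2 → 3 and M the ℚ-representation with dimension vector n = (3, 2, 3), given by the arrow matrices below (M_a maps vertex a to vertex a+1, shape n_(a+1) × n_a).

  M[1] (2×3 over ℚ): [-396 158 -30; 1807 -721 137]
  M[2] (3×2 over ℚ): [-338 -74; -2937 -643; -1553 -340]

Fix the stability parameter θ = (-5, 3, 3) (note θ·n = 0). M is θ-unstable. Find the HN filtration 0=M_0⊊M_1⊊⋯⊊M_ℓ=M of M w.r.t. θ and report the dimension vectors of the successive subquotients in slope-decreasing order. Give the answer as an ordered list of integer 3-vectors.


Interval decomposition of M: I[1,1], I[1,3]^2, I[3,3].
HN type (ℓ=2): μ^(1)=3; μ^(2)=-5

((0, 2, 3); (3, 0, 0))


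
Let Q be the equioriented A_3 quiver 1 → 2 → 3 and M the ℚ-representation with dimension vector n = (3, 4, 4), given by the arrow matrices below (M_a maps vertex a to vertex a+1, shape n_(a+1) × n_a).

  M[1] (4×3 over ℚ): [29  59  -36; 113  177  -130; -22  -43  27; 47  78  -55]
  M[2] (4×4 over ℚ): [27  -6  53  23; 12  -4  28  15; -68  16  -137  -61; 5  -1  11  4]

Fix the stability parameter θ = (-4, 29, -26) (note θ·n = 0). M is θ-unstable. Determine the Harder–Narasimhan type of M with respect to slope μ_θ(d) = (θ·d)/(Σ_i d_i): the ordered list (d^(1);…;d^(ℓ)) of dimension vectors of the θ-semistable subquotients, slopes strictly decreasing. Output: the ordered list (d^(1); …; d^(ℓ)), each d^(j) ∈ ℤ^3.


Via rank(M_{q-1}∘⋯∘M_p): M ≅ I[1,3]^3, I[2,3].
μ_θ-semistable layers: μ^(1)=3/2; μ^(2)=-4

((0, 4, 4); (3, 0, 0))


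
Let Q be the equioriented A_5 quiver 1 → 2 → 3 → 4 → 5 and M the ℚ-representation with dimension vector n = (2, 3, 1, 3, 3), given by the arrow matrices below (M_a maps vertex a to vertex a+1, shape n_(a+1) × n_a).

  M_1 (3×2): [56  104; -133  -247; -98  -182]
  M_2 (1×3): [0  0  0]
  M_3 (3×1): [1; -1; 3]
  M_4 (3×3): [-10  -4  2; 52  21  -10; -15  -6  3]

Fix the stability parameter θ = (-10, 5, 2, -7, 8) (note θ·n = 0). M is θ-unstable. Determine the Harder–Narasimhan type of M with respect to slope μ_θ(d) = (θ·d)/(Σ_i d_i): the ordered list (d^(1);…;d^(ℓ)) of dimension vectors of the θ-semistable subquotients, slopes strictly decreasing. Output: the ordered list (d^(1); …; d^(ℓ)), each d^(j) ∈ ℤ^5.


Via rank(M_{q-1}∘⋯∘M_p): M ≅ I[1,1], I[1,2], I[2,2]^2, I[3,5], I[4,4], I[4,5], I[5,5].
μ_θ-semistable layers: μ^(1)=8; μ^(2)=5; μ^(3)=-5/2; μ^(4)=-7; μ^(5)=-10

((0, 0, 0, 0, 3); (0, 3, 0, 0, 0); (0, 0, 1, 1, 0); (0, 0, 0, 2, 0); (2, 0, 0, 0, 0))


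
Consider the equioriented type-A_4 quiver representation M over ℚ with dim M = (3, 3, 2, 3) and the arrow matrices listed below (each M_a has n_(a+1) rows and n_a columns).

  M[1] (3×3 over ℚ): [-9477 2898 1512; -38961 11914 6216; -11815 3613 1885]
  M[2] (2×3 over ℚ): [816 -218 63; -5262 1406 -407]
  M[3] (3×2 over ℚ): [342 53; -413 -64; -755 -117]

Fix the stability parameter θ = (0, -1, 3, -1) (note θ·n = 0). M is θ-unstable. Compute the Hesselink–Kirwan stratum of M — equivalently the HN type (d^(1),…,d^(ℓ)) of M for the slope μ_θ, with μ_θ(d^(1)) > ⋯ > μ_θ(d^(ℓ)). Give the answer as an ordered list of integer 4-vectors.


Interval decomposition of M: I[1,1], I[1,4]^2, I[2,2], I[4,4].
HN type (ℓ=4): μ^(1)=1; μ^(2)=0; μ^(3)=-1/2; μ^(4)=-1

((0, 0, 2, 2); (1, 0, 0, 0); (2, 2, 0, 0); (0, 1, 0, 1))
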